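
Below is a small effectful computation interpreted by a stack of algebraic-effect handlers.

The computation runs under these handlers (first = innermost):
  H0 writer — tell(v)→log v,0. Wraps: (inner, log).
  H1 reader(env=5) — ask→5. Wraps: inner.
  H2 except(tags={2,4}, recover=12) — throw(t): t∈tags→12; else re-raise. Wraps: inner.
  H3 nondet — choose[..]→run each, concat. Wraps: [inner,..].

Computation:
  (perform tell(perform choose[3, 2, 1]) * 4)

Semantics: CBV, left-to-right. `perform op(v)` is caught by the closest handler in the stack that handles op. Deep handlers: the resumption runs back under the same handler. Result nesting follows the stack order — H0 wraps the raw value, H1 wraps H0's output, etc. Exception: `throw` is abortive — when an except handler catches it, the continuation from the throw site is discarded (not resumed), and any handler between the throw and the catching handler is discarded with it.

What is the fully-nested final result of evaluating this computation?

Answer: [(0, (3)), (0, (2)), (0, (1))]

Step-by-step:
choose[3, 2, 1] @ H3
  branch[0] choose=3:
    tell(3) @ H0 ⇒ log+=3
    H0 returns (0, (3))
    H1 returns (0, (3))
    H2 returns (0, (3))
    H3 returns [(0, (3))]
  branch[1] choose=2:
    tell(2) @ H0 ⇒ log+=2
    H0 returns (0, (2))
    H1 returns (0, (2))
    H2 returns (0, (2))
    H3 returns [(0, (2))]
  branch[2] choose=1:
    tell(1) @ H0 ⇒ log+=1
    H0 returns (0, (1))
    H1 returns (0, (1))
    H2 returns (0, (1))
    H3 returns [(0, (1))]
= [(0, (3)), (0, (2)), (0, (1))]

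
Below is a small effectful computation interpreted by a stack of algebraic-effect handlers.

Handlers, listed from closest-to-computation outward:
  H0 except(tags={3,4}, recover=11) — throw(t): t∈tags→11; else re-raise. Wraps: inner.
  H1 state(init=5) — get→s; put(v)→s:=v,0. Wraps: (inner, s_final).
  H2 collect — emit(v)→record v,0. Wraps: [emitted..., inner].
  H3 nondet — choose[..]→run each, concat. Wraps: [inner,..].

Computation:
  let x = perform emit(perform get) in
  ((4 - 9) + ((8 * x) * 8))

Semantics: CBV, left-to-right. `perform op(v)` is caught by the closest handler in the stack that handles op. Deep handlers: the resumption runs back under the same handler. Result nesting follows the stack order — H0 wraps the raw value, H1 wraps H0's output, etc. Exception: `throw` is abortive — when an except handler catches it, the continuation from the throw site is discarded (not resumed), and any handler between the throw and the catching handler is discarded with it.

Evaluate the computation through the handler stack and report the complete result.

Evaluation trace:
get @ H1 ⇒ 5
emit(5) @ H2 ⇒ out+=5
H0 returns -5
H1 returns (-5, 5)
H2 returns [5, (-5, 5)]
H3 returns [[5, (-5, 5)]]
= [[5, (-5, 5)]]

Answer: [[5, (-5, 5)]]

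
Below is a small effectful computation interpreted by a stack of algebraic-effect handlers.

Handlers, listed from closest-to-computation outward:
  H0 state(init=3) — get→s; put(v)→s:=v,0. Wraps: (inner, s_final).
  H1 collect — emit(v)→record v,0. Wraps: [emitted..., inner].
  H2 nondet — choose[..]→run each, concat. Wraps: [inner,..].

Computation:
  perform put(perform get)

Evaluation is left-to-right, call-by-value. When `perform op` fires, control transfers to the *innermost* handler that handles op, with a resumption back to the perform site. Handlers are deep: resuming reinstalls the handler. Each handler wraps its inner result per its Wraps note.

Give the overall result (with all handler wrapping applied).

Answer: [[(0, 3)]]

Step-by-step:
get @ H0 ⇒ 3
put(3) @ H0 ⇒ s:=3
H0 returns (0, 3)
H1 returns [(0, 3)]
H2 returns [[(0, 3)]]
= [[(0, 3)]]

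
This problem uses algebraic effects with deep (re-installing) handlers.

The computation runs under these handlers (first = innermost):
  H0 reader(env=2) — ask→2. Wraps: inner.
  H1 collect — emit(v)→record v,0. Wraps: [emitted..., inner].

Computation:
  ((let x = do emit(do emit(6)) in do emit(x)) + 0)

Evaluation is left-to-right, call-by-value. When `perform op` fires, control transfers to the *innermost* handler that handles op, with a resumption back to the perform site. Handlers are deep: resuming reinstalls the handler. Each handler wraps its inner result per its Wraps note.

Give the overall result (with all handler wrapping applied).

Answer: [6, 0, 0, 0]

Step-by-step:
emit(6) @ H1 ⇒ out+=6
emit(0) @ H1 ⇒ out+=0
emit(0) @ H1 ⇒ out+=0
H0 returns 0
H1 returns [6, 0, 0, 0]
= [6, 0, 0, 0]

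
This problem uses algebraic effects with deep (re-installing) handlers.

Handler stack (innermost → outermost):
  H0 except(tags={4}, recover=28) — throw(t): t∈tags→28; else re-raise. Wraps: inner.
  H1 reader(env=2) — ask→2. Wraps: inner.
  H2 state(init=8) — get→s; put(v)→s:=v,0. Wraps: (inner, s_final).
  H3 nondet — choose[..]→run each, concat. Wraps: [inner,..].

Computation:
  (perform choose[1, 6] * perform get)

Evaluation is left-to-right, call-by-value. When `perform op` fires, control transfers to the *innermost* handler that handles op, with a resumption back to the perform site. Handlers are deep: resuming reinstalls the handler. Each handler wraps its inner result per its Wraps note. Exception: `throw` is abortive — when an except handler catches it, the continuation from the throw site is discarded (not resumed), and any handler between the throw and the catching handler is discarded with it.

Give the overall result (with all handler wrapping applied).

Working:
choose[1, 6] @ H3
  branch[0] choose=1:
    get @ H2 ⇒ 8
    H0 returns 8
    H1 returns 8
    H2 returns (8, 8)
    H3 returns [(8, 8)]
  branch[1] choose=6:
    get @ H2 ⇒ 8
    H0 returns 48
    H1 returns 48
    H2 returns (48, 8)
    H3 returns [(48, 8)]
= [(8, 8), (48, 8)]

Answer: [(8, 8), (48, 8)]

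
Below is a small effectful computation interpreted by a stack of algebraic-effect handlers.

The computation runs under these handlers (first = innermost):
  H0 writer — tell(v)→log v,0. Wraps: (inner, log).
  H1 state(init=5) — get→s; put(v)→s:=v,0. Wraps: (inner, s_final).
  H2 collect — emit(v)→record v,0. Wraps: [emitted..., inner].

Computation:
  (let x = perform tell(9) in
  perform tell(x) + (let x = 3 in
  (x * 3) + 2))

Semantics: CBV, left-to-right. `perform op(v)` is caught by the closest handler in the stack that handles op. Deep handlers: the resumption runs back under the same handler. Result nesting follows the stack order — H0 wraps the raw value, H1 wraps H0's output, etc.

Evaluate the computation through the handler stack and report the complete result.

Answer: [((11, (9, 0)), 5)]

Step-by-step:
tell(9) @ H0 ⇒ log+=9
tell(0) @ H0 ⇒ log+=0
H0 returns (11, (9, 0))
H1 returns ((11, (9, 0)), 5)
H2 returns [((11, (9, 0)), 5)]
= [((11, (9, 0)), 5)]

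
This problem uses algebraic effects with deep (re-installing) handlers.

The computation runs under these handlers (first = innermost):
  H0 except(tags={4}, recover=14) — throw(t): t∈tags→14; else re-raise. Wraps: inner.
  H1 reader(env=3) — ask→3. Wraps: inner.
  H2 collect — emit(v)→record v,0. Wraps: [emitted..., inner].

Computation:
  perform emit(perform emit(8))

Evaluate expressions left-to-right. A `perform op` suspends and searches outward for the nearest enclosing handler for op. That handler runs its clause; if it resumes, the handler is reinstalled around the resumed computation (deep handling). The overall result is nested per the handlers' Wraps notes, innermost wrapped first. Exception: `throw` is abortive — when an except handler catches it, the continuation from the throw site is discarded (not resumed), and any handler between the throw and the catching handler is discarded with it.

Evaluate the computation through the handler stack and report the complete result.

Answer: [8, 0, 0]

Working:
emit(8) @ H2 ⇒ out+=8
emit(0) @ H2 ⇒ out+=0
H0 returns 0
H1 returns 0
H2 returns [8, 0, 0]
= [8, 0, 0]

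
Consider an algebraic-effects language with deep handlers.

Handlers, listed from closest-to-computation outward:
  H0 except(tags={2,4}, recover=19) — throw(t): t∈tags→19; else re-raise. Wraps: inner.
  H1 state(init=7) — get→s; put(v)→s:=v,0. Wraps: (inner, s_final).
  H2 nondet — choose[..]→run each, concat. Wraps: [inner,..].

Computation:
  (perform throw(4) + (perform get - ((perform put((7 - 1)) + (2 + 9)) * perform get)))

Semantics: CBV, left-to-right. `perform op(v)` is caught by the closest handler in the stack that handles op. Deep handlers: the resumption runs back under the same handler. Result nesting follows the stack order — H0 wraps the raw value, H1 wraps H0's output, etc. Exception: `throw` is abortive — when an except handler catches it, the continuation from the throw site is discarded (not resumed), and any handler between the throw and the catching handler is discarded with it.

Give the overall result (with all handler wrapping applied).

Answer: [(19, 7)]

Step-by-step:
throw(4) @ H0 caught ⇒ 19
H1 returns (19, 7)
H2 returns [(19, 7)]
= [(19, 7)]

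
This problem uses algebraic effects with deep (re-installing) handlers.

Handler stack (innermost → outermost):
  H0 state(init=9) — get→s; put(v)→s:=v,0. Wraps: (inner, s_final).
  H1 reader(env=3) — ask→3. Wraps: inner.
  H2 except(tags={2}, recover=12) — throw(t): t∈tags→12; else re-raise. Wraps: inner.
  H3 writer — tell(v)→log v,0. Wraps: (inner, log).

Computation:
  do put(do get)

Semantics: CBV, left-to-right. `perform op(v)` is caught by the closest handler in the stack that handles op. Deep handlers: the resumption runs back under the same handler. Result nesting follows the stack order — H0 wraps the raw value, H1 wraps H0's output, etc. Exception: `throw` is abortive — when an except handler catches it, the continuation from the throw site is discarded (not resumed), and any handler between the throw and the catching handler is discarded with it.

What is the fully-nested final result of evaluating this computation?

Answer: ((0, 9), ())

Step-by-step:
get @ H0 ⇒ 9
put(9) @ H0 ⇒ s:=9
H0 returns (0, 9)
H1 returns (0, 9)
H2 returns (0, 9)
H3 returns ((0, 9), ())
= ((0, 9), ())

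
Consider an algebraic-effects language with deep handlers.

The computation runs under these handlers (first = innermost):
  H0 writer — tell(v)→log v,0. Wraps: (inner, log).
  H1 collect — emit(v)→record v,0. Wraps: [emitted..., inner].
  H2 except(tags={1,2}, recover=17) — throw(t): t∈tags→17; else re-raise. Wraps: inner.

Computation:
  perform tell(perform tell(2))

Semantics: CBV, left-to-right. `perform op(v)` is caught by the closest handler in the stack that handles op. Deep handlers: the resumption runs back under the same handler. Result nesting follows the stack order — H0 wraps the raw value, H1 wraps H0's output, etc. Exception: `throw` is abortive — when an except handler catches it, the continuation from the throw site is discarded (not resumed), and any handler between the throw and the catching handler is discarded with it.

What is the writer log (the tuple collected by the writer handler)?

Answer: (2, 0)

Working:
tell(2) @ H0 ⇒ log+=2
tell(0) @ H0 ⇒ log+=0
H0 returns (0, (2, 0))
H1 returns [(0, (2, 0))]
H2 returns [(0, (2, 0))]
= [(0, (2, 0))]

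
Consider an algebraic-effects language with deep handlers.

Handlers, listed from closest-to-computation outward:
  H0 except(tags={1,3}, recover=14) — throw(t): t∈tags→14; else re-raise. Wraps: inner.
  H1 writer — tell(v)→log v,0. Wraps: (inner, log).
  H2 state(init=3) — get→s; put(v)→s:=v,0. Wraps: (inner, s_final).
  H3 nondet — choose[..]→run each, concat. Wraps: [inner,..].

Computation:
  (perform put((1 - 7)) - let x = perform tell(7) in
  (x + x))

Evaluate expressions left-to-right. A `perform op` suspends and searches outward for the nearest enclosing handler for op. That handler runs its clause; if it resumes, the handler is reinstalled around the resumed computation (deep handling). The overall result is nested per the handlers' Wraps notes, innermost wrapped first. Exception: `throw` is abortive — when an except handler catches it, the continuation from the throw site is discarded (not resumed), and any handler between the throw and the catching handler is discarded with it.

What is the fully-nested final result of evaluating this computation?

Answer: [((0, (7)), -6)]

Step-by-step:
put(-6) @ H2 ⇒ s:=-6
tell(7) @ H1 ⇒ log+=7
H0 returns 0
H1 returns (0, (7))
H2 returns ((0, (7)), -6)
H3 returns [((0, (7)), -6)]
= [((0, (7)), -6)]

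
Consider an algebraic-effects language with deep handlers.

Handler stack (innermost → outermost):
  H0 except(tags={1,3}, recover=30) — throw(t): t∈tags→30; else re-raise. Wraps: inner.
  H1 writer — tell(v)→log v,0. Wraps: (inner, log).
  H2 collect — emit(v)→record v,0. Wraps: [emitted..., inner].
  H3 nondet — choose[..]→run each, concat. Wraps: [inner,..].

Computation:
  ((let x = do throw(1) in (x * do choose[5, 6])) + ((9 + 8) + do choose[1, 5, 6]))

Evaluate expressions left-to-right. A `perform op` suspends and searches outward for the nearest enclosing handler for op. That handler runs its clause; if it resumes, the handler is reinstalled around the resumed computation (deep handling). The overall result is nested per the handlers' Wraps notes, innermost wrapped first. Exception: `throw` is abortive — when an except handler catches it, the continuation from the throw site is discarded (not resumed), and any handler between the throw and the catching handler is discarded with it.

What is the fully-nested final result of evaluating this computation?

Answer: [[(30, ())]]

Step-by-step:
throw(1) @ H0 caught ⇒ 30
H1 returns (30, ())
H2 returns [(30, ())]
H3 returns [[(30, ())]]
= [[(30, ())]]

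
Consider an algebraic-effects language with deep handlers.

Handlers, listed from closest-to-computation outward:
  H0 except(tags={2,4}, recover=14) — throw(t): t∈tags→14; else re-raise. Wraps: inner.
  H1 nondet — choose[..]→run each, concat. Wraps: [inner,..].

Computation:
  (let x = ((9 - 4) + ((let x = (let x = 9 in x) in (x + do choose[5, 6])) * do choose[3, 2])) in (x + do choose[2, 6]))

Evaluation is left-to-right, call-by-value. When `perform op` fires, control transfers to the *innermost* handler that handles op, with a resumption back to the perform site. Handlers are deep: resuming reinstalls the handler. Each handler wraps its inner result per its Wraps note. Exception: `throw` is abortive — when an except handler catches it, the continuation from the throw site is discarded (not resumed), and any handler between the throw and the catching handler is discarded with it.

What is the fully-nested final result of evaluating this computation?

Answer: [49, 53, 35, 39, 52, 56, 37, 41]

Step-by-step:
choose[5, 6] @ H1
  branch[0] choose=5:
    choose[3, 2] @ H1
      branch[0] choose=3:
        choose[2, 6] @ H1
          branch[0] choose=2:
            H0 returns 49
            H1 returns [49]
          branch[1] choose=6:
            H0 returns 53
            H1 returns [53]
      branch[1] choose=2:
        choose[2, 6] @ H1
          branch[0] choose=2:
            H0 returns 35
            H1 returns [35]
          branch[1] choose=6:
            H0 returns 39
            H1 returns [39]
  branch[1] choose=6:
    choose[3, 2] @ H1
      branch[0] choose=3:
        choose[2, 6] @ H1
          branch[0] choose=2:
            H0 returns 52
            H1 returns [52]
          branch[1] choose=6:
            H0 returns 56
            H1 returns [56]
      branch[1] choose=2:
        choose[2, 6] @ H1
          branch[0] choose=2:
            H0 returns 37
            H1 returns [37]
          branch[1] choose=6:
            H0 returns 41
            H1 returns [41]
= [49, 53, 35, 39, 52, 56, 37, 41]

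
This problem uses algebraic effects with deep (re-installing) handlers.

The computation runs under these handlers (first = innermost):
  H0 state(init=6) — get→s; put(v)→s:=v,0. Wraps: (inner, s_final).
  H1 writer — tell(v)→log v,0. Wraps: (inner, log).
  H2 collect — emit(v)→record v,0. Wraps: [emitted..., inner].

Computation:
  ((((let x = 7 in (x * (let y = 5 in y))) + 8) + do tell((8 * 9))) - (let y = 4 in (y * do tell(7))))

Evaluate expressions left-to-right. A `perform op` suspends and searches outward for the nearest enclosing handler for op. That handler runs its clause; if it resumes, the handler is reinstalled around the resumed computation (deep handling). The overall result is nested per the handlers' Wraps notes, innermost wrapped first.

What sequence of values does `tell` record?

Evaluation trace:
tell(72) @ H1 ⇒ log+=72
tell(7) @ H1 ⇒ log+=7
H0 returns (43, 6)
H1 returns ((43, 6), (72, 7))
H2 returns [((43, 6), (72, 7))]
= [((43, 6), (72, 7))]

Answer: (72, 7)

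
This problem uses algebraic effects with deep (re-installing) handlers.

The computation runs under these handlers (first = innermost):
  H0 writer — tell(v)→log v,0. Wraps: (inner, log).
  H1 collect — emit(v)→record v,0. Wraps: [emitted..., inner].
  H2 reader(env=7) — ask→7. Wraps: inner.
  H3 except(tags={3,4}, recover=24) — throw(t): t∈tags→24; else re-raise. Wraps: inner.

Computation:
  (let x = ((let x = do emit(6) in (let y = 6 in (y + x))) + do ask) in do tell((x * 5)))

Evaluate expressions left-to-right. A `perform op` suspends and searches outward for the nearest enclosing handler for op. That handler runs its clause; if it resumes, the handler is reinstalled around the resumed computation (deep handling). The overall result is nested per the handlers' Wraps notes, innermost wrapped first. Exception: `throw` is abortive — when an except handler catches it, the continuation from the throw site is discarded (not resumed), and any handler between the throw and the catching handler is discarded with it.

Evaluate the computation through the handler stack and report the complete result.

Answer: [6, (0, (65))]

Step-by-step:
emit(6) @ H1 ⇒ out+=6
ask @ H2 ⇒ 7
tell(65) @ H0 ⇒ log+=65
H0 returns (0, (65))
H1 returns [6, (0, (65))]
H2 returns [6, (0, (65))]
H3 returns [6, (0, (65))]
= [6, (0, (65))]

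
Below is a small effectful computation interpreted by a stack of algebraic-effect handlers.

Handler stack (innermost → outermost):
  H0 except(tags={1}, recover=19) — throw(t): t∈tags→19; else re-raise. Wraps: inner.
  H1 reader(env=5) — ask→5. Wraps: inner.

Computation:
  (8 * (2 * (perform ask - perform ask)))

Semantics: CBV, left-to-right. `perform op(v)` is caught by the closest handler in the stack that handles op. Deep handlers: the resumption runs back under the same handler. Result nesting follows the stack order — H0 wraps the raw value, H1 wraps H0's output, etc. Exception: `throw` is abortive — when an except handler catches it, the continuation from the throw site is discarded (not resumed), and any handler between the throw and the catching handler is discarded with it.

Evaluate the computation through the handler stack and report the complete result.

Answer: 0

Working:
ask @ H1 ⇒ 5
ask @ H1 ⇒ 5
H0 returns 0
H1 returns 0
= 0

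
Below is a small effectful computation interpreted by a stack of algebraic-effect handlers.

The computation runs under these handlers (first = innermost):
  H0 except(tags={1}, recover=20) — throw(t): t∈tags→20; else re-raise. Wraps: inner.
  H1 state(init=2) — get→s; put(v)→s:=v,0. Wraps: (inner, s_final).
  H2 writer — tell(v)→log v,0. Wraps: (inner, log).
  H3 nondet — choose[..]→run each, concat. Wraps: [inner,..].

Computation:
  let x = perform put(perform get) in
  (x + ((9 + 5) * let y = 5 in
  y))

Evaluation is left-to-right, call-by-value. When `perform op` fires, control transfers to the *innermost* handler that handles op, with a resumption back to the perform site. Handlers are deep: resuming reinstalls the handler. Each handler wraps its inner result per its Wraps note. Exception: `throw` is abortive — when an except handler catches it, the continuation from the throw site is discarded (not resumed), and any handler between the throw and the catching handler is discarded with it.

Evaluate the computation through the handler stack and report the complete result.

Working:
get @ H1 ⇒ 2
put(2) @ H1 ⇒ s:=2
H0 returns 70
H1 returns (70, 2)
H2 returns ((70, 2), ())
H3 returns [((70, 2), ())]
= [((70, 2), ())]

Answer: [((70, 2), ())]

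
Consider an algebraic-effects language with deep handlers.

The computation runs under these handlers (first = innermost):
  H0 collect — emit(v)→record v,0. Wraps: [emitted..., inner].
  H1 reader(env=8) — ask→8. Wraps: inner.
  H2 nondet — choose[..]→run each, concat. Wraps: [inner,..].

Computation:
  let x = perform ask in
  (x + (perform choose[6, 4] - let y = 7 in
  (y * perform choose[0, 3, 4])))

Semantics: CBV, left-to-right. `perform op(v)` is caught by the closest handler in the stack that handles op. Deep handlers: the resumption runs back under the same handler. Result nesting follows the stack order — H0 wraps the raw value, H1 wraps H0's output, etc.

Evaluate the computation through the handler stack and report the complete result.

Answer: [[14], [-7], [-14], [12], [-9], [-16]]

Working:
ask @ H1 ⇒ 8
choose[6, 4] @ H2
  branch[0] choose=6:
    choose[0, 3, 4] @ H2
      branch[0] choose=0:
        H0 returns [14]
        H1 returns [14]
        H2 returns [[14]]
      branch[1] choose=3:
        H0 returns [-7]
        H1 returns [-7]
        H2 returns [[-7]]
      branch[2] choose=4:
        H0 returns [-14]
        H1 returns [-14]
        H2 returns [[-14]]
  branch[1] choose=4:
    choose[0, 3, 4] @ H2
      branch[0] choose=0:
        H0 returns [12]
        H1 returns [12]
        H2 returns [[12]]
      branch[1] choose=3:
        H0 returns [-9]
        H1 returns [-9]
        H2 returns [[-9]]
      branch[2] choose=4:
        H0 returns [-16]
        H1 returns [-16]
        H2 returns [[-16]]
= [[14], [-7], [-14], [12], [-9], [-16]]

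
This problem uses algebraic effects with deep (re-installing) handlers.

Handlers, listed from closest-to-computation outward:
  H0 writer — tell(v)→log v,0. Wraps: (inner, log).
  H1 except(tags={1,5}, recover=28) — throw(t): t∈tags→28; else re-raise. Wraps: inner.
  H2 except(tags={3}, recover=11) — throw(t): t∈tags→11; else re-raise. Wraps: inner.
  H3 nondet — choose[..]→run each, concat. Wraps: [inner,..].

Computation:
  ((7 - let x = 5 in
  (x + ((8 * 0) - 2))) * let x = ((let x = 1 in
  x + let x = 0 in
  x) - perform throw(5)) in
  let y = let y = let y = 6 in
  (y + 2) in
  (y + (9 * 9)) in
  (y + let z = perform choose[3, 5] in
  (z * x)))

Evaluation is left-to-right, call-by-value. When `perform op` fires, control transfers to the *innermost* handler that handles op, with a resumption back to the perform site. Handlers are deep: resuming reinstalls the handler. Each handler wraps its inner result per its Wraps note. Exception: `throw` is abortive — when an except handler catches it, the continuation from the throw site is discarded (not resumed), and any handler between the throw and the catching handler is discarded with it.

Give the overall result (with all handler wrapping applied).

Answer: [28]

Step-by-step:
throw(5) @ H1 caught ⇒ 28
H2 returns 28
H3 returns [28]
= [28]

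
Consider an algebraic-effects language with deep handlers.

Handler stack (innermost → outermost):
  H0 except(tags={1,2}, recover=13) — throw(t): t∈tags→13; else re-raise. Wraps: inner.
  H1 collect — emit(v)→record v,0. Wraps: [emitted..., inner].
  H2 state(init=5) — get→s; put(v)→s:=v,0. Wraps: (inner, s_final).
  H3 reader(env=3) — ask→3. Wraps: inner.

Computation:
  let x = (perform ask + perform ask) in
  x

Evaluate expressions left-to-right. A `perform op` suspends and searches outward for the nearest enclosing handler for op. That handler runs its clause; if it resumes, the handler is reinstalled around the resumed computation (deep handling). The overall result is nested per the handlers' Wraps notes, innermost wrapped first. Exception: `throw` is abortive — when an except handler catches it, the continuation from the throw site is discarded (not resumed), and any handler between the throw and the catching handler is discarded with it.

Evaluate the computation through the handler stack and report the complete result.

Step-by-step:
ask @ H3 ⇒ 3
ask @ H3 ⇒ 3
H0 returns 6
H1 returns [6]
H2 returns ([6], 5)
H3 returns ([6], 5)
= ([6], 5)

Answer: ([6], 5)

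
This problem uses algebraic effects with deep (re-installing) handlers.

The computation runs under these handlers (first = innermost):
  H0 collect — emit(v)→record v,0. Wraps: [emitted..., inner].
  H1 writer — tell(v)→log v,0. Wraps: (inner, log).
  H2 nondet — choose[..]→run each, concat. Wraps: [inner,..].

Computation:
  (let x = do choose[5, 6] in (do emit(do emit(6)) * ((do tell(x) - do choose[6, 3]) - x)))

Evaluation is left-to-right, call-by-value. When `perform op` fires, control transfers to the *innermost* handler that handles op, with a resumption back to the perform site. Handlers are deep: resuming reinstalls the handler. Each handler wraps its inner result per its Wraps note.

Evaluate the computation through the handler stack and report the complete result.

Answer: [([6, 0, 0], (5)), ([6, 0, 0], (5)), ([6, 0, 0], (6)), ([6, 0, 0], (6))]

Working:
choose[5, 6] @ H2
  branch[0] choose=5:
    emit(6) @ H0 ⇒ out+=6
    emit(0) @ H0 ⇒ out+=0
    tell(5) @ H1 ⇒ log+=5
    choose[6, 3] @ H2
      branch[0] choose=6:
        H0 returns [6, 0, 0]
        H1 returns ([6, 0, 0], (5))
        H2 returns [([6, 0, 0], (5))]
      branch[1] choose=3:
        H0 returns [6, 0, 0]
        H1 returns ([6, 0, 0], (5))
        H2 returns [([6, 0, 0], (5))]
  branch[1] choose=6:
    emit(6) @ H0 ⇒ out+=6
    emit(0) @ H0 ⇒ out+=0
    tell(6) @ H1 ⇒ log+=6
    choose[6, 3] @ H2
      branch[0] choose=6:
        H0 returns [6, 0, 0]
        H1 returns ([6, 0, 0], (6))
        H2 returns [([6, 0, 0], (6))]
      branch[1] choose=3:
        H0 returns [6, 0, 0]
        H1 returns ([6, 0, 0], (6))
        H2 returns [([6, 0, 0], (6))]
= [([6, 0, 0], (5)), ([6, 0, 0], (5)), ([6, 0, 0], (6)), ([6, 0, 0], (6))]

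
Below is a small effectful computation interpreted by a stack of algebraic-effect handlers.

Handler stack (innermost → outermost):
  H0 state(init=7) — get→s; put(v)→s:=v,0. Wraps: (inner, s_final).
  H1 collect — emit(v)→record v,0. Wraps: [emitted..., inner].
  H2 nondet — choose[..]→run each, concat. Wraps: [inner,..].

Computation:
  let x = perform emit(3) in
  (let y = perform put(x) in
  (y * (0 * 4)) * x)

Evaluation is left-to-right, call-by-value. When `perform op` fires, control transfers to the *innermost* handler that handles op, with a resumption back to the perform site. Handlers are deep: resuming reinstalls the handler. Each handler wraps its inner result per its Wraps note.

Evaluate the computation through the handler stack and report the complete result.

Answer: [[3, (0, 0)]]

Evaluation trace:
emit(3) @ H1 ⇒ out+=3
put(0) @ H0 ⇒ s:=0
H0 returns (0, 0)
H1 returns [3, (0, 0)]
H2 returns [[3, (0, 0)]]
= [[3, (0, 0)]]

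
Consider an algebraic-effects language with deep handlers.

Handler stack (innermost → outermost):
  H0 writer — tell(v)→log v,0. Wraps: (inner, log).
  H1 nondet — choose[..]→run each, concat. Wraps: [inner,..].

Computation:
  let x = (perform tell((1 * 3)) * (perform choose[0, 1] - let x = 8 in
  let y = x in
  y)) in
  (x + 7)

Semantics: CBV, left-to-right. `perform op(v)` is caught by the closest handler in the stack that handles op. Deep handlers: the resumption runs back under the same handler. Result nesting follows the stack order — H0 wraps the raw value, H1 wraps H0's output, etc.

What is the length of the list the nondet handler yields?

Evaluation trace:
tell(3) @ H0 ⇒ log+=3
choose[0, 1] @ H1
  branch[0] choose=0:
    H0 returns (7, (3))
    H1 returns [(7, (3))]
  branch[1] choose=1:
    H0 returns (7, (3))
    H1 returns [(7, (3))]
= [(7, (3)), (7, (3))]

Answer: 2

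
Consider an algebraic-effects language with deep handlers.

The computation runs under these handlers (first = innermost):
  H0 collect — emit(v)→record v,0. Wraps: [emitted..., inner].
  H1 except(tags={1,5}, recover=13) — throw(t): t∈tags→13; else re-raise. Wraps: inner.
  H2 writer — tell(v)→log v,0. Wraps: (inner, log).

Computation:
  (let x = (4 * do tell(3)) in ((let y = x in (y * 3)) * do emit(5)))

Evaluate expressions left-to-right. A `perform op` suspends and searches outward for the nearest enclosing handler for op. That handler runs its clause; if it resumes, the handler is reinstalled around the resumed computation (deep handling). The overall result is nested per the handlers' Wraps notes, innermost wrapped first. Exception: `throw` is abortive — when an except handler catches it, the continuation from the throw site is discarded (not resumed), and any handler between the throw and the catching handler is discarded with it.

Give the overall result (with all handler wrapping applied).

Working:
tell(3) @ H2 ⇒ log+=3
emit(5) @ H0 ⇒ out+=5
H0 returns [5, 0]
H1 returns [5, 0]
H2 returns ([5, 0], (3))
= ([5, 0], (3))

Answer: ([5, 0], (3))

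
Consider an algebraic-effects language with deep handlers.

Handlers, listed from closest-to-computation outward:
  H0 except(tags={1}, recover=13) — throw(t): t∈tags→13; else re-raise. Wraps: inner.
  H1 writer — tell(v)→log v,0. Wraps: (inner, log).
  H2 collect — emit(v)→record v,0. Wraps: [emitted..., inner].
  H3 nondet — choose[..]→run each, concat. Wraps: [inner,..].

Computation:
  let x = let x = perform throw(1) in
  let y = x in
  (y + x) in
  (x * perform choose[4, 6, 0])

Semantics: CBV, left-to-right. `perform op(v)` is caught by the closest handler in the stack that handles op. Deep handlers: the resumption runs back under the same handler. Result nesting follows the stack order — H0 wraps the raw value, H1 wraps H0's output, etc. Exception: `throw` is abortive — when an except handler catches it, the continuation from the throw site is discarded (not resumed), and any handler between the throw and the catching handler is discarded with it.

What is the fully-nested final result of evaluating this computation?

Step-by-step:
throw(1) @ H0 caught ⇒ 13
H1 returns (13, ())
H2 returns [(13, ())]
H3 returns [[(13, ())]]
= [[(13, ())]]

Answer: [[(13, ())]]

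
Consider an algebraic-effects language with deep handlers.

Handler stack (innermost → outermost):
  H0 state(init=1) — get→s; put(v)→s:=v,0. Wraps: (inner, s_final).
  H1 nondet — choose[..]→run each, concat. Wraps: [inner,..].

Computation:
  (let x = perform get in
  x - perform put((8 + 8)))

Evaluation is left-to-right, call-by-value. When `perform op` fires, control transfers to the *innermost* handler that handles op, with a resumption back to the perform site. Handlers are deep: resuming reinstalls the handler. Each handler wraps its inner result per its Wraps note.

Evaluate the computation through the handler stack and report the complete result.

Answer: [(1, 16)]

Working:
get @ H0 ⇒ 1
put(16) @ H0 ⇒ s:=16
H0 returns (1, 16)
H1 returns [(1, 16)]
= [(1, 16)]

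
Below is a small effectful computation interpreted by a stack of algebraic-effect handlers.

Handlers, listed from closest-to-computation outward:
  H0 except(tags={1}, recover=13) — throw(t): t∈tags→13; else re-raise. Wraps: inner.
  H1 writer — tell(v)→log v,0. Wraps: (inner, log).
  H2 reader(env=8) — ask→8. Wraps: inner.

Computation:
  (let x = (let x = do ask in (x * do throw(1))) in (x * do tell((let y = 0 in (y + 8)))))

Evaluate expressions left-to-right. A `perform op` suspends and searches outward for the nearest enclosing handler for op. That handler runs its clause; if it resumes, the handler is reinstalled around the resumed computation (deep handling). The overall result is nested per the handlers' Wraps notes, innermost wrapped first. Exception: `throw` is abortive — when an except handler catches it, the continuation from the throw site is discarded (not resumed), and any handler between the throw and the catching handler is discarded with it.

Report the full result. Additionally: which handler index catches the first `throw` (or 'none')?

Evaluation trace:
ask @ H2 ⇒ 8
throw(1) @ H0 caught ⇒ 13
H1 returns (13, ())
H2 returns (13, ())
= (13, ())

Answer: (13, ()) ; first throw caught by: H0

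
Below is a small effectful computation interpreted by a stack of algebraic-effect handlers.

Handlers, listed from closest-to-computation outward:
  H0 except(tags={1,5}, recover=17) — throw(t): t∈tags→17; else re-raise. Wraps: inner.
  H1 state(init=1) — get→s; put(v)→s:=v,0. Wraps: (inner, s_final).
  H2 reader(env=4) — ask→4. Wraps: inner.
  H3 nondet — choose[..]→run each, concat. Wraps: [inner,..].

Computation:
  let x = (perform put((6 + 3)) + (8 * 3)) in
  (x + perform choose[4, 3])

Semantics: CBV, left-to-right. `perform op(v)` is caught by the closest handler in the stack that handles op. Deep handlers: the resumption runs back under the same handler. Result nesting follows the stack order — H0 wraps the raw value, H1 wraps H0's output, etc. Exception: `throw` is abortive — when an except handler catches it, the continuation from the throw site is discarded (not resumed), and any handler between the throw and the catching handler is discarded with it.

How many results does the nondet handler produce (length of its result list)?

Answer: 2

Step-by-step:
put(9) @ H1 ⇒ s:=9
choose[4, 3] @ H3
  branch[0] choose=4:
    H0 returns 28
    H1 returns (28, 9)
    H2 returns (28, 9)
    H3 returns [(28, 9)]
  branch[1] choose=3:
    H0 returns 27
    H1 returns (27, 9)
    H2 returns (27, 9)
    H3 returns [(27, 9)]
= [(28, 9), (27, 9)]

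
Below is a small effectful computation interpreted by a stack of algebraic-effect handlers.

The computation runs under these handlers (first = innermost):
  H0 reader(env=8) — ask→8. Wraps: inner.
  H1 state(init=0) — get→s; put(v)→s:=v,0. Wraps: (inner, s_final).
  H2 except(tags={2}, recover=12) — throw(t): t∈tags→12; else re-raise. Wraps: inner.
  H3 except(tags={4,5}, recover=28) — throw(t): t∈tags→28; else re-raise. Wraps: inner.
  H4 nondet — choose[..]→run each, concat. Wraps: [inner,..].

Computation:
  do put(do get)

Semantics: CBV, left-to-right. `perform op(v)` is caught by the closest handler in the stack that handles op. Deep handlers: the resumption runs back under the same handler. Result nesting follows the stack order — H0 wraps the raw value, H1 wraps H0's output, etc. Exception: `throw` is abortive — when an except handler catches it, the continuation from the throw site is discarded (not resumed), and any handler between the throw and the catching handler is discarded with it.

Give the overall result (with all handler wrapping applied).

Answer: [(0, 0)]

Working:
get @ H1 ⇒ 0
put(0) @ H1 ⇒ s:=0
H0 returns 0
H1 returns (0, 0)
H2 returns (0, 0)
H3 returns (0, 0)
H4 returns [(0, 0)]
= [(0, 0)]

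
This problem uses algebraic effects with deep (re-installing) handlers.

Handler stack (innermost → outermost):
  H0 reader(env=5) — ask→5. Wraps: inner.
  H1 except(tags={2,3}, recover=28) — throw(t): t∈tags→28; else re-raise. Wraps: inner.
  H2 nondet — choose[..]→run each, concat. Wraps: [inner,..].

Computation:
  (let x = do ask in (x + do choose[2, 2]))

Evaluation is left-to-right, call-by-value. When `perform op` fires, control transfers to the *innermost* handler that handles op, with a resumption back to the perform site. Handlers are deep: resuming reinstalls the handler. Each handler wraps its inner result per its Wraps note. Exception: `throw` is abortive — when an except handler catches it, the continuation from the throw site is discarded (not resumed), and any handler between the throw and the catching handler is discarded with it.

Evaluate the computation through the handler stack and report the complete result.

Answer: [7, 7]

Working:
ask @ H0 ⇒ 5
choose[2, 2] @ H2
  branch[0] choose=2:
    H0 returns 7
    H1 returns 7
    H2 returns [7]
  branch[1] choose=2:
    H0 returns 7
    H1 returns 7
    H2 returns [7]
= [7, 7]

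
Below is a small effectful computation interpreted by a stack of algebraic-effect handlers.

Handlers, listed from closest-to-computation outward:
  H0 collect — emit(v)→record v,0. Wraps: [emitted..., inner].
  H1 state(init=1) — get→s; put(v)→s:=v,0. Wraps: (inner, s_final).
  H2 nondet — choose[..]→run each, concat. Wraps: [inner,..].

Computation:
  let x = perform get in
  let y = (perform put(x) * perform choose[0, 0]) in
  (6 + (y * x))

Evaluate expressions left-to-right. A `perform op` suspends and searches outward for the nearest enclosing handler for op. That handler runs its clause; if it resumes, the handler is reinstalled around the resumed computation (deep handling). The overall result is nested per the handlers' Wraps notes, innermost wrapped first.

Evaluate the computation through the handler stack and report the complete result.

Working:
get @ H1 ⇒ 1
put(1) @ H1 ⇒ s:=1
choose[0, 0] @ H2
  branch[0] choose=0:
    H0 returns [6]
    H1 returns ([6], 1)
    H2 returns [([6], 1)]
  branch[1] choose=0:
    H0 returns [6]
    H1 returns ([6], 1)
    H2 returns [([6], 1)]
= [([6], 1), ([6], 1)]

Answer: [([6], 1), ([6], 1)]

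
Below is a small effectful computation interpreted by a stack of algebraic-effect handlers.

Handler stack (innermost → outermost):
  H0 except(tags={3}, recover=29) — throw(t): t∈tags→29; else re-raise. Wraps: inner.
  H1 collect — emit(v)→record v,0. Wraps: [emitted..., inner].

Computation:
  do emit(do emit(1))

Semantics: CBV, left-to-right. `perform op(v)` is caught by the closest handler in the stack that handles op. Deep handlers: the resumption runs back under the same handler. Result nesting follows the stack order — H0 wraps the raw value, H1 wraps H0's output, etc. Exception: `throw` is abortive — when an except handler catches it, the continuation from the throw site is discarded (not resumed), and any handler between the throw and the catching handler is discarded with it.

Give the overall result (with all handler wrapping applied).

Answer: [1, 0, 0]

Evaluation trace:
emit(1) @ H1 ⇒ out+=1
emit(0) @ H1 ⇒ out+=0
H0 returns 0
H1 returns [1, 0, 0]
= [1, 0, 0]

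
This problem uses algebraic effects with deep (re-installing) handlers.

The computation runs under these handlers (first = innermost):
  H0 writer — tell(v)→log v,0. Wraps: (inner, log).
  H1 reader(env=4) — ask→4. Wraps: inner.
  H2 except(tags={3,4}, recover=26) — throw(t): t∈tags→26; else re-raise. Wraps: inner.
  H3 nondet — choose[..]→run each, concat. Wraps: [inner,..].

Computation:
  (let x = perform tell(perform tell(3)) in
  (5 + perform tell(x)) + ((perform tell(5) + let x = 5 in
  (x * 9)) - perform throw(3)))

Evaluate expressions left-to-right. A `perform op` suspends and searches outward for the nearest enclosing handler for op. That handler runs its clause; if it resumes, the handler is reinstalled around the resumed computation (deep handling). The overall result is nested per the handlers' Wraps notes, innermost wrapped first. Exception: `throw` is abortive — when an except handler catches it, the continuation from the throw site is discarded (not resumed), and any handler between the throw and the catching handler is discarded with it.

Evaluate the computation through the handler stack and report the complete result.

Answer: [26]

Step-by-step:
tell(3) @ H0 ⇒ log+=3
tell(0) @ H0 ⇒ log+=0
tell(0) @ H0 ⇒ log+=0
tell(5) @ H0 ⇒ log+=5
throw(3) @ H2 caught ⇒ 26
H3 returns [26]
= [26]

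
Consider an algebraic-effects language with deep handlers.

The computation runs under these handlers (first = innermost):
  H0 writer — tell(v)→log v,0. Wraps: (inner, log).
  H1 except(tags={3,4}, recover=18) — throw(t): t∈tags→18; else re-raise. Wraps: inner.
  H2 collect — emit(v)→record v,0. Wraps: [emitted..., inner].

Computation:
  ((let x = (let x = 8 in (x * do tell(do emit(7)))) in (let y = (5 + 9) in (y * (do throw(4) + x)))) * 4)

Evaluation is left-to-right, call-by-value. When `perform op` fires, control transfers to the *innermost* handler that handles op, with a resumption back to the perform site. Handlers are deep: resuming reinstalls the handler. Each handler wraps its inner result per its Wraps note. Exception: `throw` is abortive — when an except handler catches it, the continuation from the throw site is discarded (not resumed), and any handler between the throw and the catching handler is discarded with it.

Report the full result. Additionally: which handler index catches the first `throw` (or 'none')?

Step-by-step:
emit(7) @ H2 ⇒ out+=7
tell(0) @ H0 ⇒ log+=0
throw(4) @ H1 caught ⇒ 18
H2 returns [7, 18]
= [7, 18]

Answer: [7, 18] ; first throw caught by: H1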